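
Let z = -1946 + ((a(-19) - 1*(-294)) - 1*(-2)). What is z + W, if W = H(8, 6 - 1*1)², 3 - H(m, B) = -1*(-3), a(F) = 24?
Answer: -1626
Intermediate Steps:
H(m, B) = 0 (H(m, B) = 3 - (-1)*(-3) = 3 - 1*3 = 3 - 3 = 0)
W = 0 (W = 0² = 0)
z = -1626 (z = -1946 + ((24 - 1*(-294)) - 1*(-2)) = -1946 + ((24 + 294) + 2) = -1946 + (318 + 2) = -1946 + 320 = -1626)
z + W = -1626 + 0 = -1626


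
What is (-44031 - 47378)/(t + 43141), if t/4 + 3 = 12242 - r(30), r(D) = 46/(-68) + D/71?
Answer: -110330663/111162305 ≈ -0.99252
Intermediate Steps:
r(D) = -23/34 + D/71 (r(D) = 46*(-1/68) + D*(1/71) = -23/34 + D/71)
t = 59091118/1207 (t = -12 + 4*(12242 - (-23/34 + (1/71)*30)) = -12 + 4*(12242 - (-23/34 + 30/71)) = -12 + 4*(12242 - 1*(-613/2414)) = -12 + 4*(12242 + 613/2414) = -12 + 4*(29552801/2414) = -12 + 59105602/1207 = 59091118/1207 ≈ 48957.)
(-44031 - 47378)/(t + 43141) = (-44031 - 47378)/(59091118/1207 + 43141) = -91409/111162305/1207 = -91409*1207/111162305 = -110330663/111162305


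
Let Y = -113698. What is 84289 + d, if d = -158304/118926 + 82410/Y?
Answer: 94974868172060/1126804029 ≈ 84287.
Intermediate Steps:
d = -2316628321/1126804029 (d = -158304/118926 + 82410/(-113698) = -158304*1/118926 + 82410*(-1/113698) = -26384/19821 - 41205/56849 = -2316628321/1126804029 ≈ -2.0559)
84289 + d = 84289 - 2316628321/1126804029 = 94974868172060/1126804029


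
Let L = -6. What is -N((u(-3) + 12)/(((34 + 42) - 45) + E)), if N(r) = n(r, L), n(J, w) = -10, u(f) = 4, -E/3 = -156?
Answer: 10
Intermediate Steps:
E = 468 (E = -3*(-156) = 468)
N(r) = -10
-N((u(-3) + 12)/(((34 + 42) - 45) + E)) = -1*(-10) = 10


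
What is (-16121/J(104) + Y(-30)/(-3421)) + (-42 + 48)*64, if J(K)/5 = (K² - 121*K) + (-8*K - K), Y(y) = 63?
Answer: 17815035461/46251920 ≈ 385.17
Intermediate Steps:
J(K) = -650*K + 5*K² (J(K) = 5*((K² - 121*K) + (-8*K - K)) = 5*((K² - 121*K) - 9*K) = 5*(K² - 130*K) = -650*K + 5*K²)
(-16121/J(104) + Y(-30)/(-3421)) + (-42 + 48)*64 = (-16121*1/(520*(-130 + 104)) + 63/(-3421)) + (-42 + 48)*64 = (-16121/(5*104*(-26)) + 63*(-1/3421)) + 6*64 = (-16121/(-13520) - 63/3421) + 384 = (-16121*(-1/13520) - 63/3421) + 384 = (16121/13520 - 63/3421) + 384 = 54298181/46251920 + 384 = 17815035461/46251920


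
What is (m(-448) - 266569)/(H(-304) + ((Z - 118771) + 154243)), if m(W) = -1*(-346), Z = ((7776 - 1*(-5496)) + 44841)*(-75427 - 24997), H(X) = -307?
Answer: 266223/5835904747 ≈ 4.5618e-5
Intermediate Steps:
Z = -5835939912 (Z = ((7776 + 5496) + 44841)*(-100424) = (13272 + 44841)*(-100424) = 58113*(-100424) = -5835939912)
m(W) = 346
(m(-448) - 266569)/(H(-304) + ((Z - 118771) + 154243)) = (346 - 266569)/(-307 + ((-5835939912 - 118771) + 154243)) = -266223/(-307 + (-5836058683 + 154243)) = -266223/(-307 - 5835904440) = -266223/(-5835904747) = -266223*(-1/5835904747) = 266223/5835904747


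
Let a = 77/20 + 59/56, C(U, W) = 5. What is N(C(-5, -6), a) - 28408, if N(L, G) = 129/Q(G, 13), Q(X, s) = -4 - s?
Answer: -483065/17 ≈ -28416.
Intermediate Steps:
a = 1373/280 (a = 77*(1/20) + 59*(1/56) = 77/20 + 59/56 = 1373/280 ≈ 4.9036)
N(L, G) = -129/17 (N(L, G) = 129/(-4 - 1*13) = 129/(-4 - 13) = 129/(-17) = 129*(-1/17) = -129/17)
N(C(-5, -6), a) - 28408 = -129/17 - 28408 = -483065/17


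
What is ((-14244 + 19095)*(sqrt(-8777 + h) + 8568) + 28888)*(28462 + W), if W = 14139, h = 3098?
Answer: 1771871697856 + 619972353*I*sqrt(631) ≈ 1.7719e+12 + 1.5574e+10*I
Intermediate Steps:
((-14244 + 19095)*(sqrt(-8777 + h) + 8568) + 28888)*(28462 + W) = ((-14244 + 19095)*(sqrt(-8777 + 3098) + 8568) + 28888)*(28462 + 14139) = (4851*(sqrt(-5679) + 8568) + 28888)*42601 = (4851*(3*I*sqrt(631) + 8568) + 28888)*42601 = (4851*(8568 + 3*I*sqrt(631)) + 28888)*42601 = ((41563368 + 14553*I*sqrt(631)) + 28888)*42601 = (41592256 + 14553*I*sqrt(631))*42601 = 1771871697856 + 619972353*I*sqrt(631)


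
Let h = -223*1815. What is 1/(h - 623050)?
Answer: -1/1027795 ≈ -9.7296e-7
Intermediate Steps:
h = -404745
1/(h - 623050) = 1/(-404745 - 623050) = 1/(-1027795) = -1/1027795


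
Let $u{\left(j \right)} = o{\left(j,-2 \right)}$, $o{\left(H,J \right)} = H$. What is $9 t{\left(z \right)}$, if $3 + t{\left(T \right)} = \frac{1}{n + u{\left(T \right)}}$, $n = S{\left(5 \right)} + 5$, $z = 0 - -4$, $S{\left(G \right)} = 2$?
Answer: $- \frac{288}{11} \approx -26.182$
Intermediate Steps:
$u{\left(j \right)} = j$
$z = 4$ ($z = 0 + 4 = 4$)
$n = 7$ ($n = 2 + 5 = 7$)
$t{\left(T \right)} = -3 + \frac{1}{7 + T}$
$9 t{\left(z \right)} = 9 \frac{-20 - 12}{7 + 4} = 9 \frac{-20 - 12}{11} = 9 \cdot \frac{1}{11} \left(-32\right) = 9 \left(- \frac{32}{11}\right) = - \frac{288}{11}$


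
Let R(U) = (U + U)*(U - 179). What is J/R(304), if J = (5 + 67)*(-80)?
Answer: -36/475 ≈ -0.075789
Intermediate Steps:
R(U) = 2*U*(-179 + U) (R(U) = (2*U)*(-179 + U) = 2*U*(-179 + U))
J = -5760 (J = 72*(-80) = -5760)
J/R(304) = -5760*1/(608*(-179 + 304)) = -5760/(2*304*125) = -5760/76000 = -5760*1/76000 = -36/475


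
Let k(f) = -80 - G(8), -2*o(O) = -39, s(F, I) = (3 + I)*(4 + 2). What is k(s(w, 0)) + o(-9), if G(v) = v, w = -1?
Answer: -137/2 ≈ -68.500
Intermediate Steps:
s(F, I) = 18 + 6*I (s(F, I) = (3 + I)*6 = 18 + 6*I)
o(O) = 39/2 (o(O) = -1/2*(-39) = 39/2)
k(f) = -88 (k(f) = -80 - 1*8 = -80 - 8 = -88)
k(s(w, 0)) + o(-9) = -88 + 39/2 = -137/2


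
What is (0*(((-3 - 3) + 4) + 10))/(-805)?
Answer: 0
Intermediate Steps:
(0*(((-3 - 3) + 4) + 10))/(-805) = (0*((-6 + 4) + 10))*(-1/805) = (0*(-2 + 10))*(-1/805) = (0*8)*(-1/805) = 0*(-1/805) = 0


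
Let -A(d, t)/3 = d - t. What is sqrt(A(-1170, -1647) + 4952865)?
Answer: sqrt(4951434) ≈ 2225.2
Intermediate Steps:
A(d, t) = -3*d + 3*t (A(d, t) = -3*(d - t) = -3*d + 3*t)
sqrt(A(-1170, -1647) + 4952865) = sqrt((-3*(-1170) + 3*(-1647)) + 4952865) = sqrt((3510 - 4941) + 4952865) = sqrt(-1431 + 4952865) = sqrt(4951434)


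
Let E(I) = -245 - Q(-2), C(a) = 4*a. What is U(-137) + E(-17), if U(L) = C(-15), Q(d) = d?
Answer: -303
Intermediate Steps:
U(L) = -60 (U(L) = 4*(-15) = -60)
E(I) = -243 (E(I) = -245 - 1*(-2) = -245 + 2 = -243)
U(-137) + E(-17) = -60 - 243 = -303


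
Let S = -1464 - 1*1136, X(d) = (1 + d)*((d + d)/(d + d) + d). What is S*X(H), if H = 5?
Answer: -93600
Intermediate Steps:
X(d) = (1 + d)**2 (X(d) = (1 + d)*((2*d)/((2*d)) + d) = (1 + d)*((2*d)*(1/(2*d)) + d) = (1 + d)*(1 + d) = (1 + d)**2)
S = -2600 (S = -1464 - 1136 = -2600)
S*X(H) = -2600*(1 + 5**2 + 2*5) = -2600*(1 + 25 + 10) = -2600*36 = -93600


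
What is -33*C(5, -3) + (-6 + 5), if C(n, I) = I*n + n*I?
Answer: 989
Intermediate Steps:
C(n, I) = 2*I*n (C(n, I) = I*n + I*n = 2*I*n)
-33*C(5, -3) + (-6 + 5) = -33*2*(-3)*5 + (-6 + 5) = -33*(-30) - 1 = -11*(-90) - 1 = 990 - 1 = 989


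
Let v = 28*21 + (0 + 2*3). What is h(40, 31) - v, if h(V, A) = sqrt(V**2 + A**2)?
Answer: -594 + sqrt(2561) ≈ -543.39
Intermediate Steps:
h(V, A) = sqrt(A**2 + V**2)
v = 594 (v = 588 + (0 + 6) = 588 + 6 = 594)
h(40, 31) - v = sqrt(31**2 + 40**2) - 1*594 = sqrt(961 + 1600) - 594 = sqrt(2561) - 594 = -594 + sqrt(2561)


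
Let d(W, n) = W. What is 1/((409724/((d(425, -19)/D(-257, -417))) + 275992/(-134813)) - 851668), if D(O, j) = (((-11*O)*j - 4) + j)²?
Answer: 2291821/3072677884012570031140 ≈ 7.4587e-16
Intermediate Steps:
D(O, j) = (-4 + j - 11*O*j)² (D(O, j) = ((-11*O*j - 4) + j)² = ((-4 - 11*O*j) + j)² = (-4 + j - 11*O*j)²)
1/((409724/((d(425, -19)/D(-257, -417))) + 275992/(-134813)) - 851668) = 1/((409724/((425/((4 - 1*(-417) + 11*(-257)*(-417))²))) + 275992/(-134813)) - 851668) = 1/((409724/((425/((4 + 417 + 1178859)²))) + 275992*(-1/134813)) - 851668) = 1/((409724/((425/(1179280²))) - 275992/134813) - 851668) = 1/((409724/((425/1390701318400)) - 275992/134813) - 851668) = 1/((409724/((425*(1/1390701318400))) - 275992/134813) - 851668) = 1/((409724/(17/55628052736) - 275992/134813) - 851668) = 1/((409724*(55628052736/17) - 275992/134813) - 851668) = 1/((22792148279204864/17 - 275992/134813) - 851668) = 1/(3072677885964440638568/2291821 - 851668) = 1/(3072677884012570031140/2291821) = 2291821/3072677884012570031140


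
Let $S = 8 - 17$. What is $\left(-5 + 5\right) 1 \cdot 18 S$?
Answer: $0$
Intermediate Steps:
$S = -9$ ($S = 8 - 17 = -9$)
$\left(-5 + 5\right) 1 \cdot 18 S = \left(-5 + 5\right) 1 \cdot 18 \left(-9\right) = 0 \cdot 1 \cdot 18 \left(-9\right) = 0 \cdot 18 \left(-9\right) = 0 \left(-9\right) = 0$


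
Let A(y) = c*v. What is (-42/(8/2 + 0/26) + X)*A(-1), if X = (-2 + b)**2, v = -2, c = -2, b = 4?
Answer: -26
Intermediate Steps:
A(y) = 4 (A(y) = -2*(-2) = 4)
X = 4 (X = (-2 + 4)**2 = 2**2 = 4)
(-42/(8/2 + 0/26) + X)*A(-1) = (-42/(8/2 + 0/26) + 4)*4 = (-42/(8*(1/2) + 0*(1/26)) + 4)*4 = (-42/(4 + 0) + 4)*4 = (-42/4 + 4)*4 = (-42*1/4 + 4)*4 = (-21/2 + 4)*4 = -13/2*4 = -26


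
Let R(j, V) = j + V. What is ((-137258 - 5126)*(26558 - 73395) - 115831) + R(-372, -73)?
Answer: 6668723132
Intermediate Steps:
R(j, V) = V + j
((-137258 - 5126)*(26558 - 73395) - 115831) + R(-372, -73) = ((-137258 - 5126)*(26558 - 73395) - 115831) + (-73 - 372) = (-142384*(-46837) - 115831) - 445 = (6668839408 - 115831) - 445 = 6668723577 - 445 = 6668723132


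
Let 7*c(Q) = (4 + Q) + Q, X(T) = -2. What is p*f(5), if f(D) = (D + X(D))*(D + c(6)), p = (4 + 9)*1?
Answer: 1989/7 ≈ 284.14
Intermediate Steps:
c(Q) = 4/7 + 2*Q/7 (c(Q) = ((4 + Q) + Q)/7 = (4 + 2*Q)/7 = 4/7 + 2*Q/7)
p = 13 (p = 13*1 = 13)
f(D) = (-2 + D)*(16/7 + D) (f(D) = (D - 2)*(D + (4/7 + (2/7)*6)) = (-2 + D)*(D + (4/7 + 12/7)) = (-2 + D)*(D + 16/7) = (-2 + D)*(16/7 + D))
p*f(5) = 13*(-32/7 + 5² + (2/7)*5) = 13*(-32/7 + 25 + 10/7) = 13*(153/7) = 1989/7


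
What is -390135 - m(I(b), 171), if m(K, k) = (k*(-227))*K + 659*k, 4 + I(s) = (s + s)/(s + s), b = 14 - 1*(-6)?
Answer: -619275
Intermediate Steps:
b = 20 (b = 14 + 6 = 20)
I(s) = -3 (I(s) = -4 + (s + s)/(s + s) = -4 + (2*s)/((2*s)) = -4 + (2*s)*(1/(2*s)) = -4 + 1 = -3)
m(K, k) = 659*k - 227*K*k (m(K, k) = (-227*k)*K + 659*k = -227*K*k + 659*k = 659*k - 227*K*k)
-390135 - m(I(b), 171) = -390135 - 171*(659 - 227*(-3)) = -390135 - 171*(659 + 681) = -390135 - 171*1340 = -390135 - 1*229140 = -390135 - 229140 = -619275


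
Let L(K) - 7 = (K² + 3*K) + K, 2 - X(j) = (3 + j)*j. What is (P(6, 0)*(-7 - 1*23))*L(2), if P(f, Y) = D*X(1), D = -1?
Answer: -1140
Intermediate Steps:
X(j) = 2 - j*(3 + j) (X(j) = 2 - (3 + j)*j = 2 - j*(3 + j))
L(K) = 7 + K² + 4*K (L(K) = 7 + ((K² + 3*K) + K) = 7 + (K² + 4*K) = 7 + K² + 4*K)
P(f, Y) = 2 (P(f, Y) = -(2 - 1*1² - 3*1) = -(2 - 1*1 - 3) = -(2 - 1 - 3) = -1*(-2) = 2)
(P(6, 0)*(-7 - 1*23))*L(2) = (2*(-7 - 1*23))*(7 + 2² + 4*2) = (2*(-7 - 23))*(7 + 4 + 8) = (2*(-30))*19 = -60*19 = -1140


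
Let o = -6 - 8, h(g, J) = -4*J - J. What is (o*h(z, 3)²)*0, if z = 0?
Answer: 0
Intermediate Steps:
h(g, J) = -5*J
o = -14
(o*h(z, 3)²)*0 = -14*(-5*3)²*0 = -14*(-15)²*0 = -14*225*0 = -3150*0 = 0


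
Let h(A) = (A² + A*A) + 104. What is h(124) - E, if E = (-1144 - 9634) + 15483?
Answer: 26151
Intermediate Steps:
E = 4705 (E = -10778 + 15483 = 4705)
h(A) = 104 + 2*A² (h(A) = (A² + A²) + 104 = 2*A² + 104 = 104 + 2*A²)
h(124) - E = (104 + 2*124²) - 1*4705 = (104 + 2*15376) - 4705 = (104 + 30752) - 4705 = 30856 - 4705 = 26151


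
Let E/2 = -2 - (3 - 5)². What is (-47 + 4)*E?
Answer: 516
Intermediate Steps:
E = -12 (E = 2*(-2 - (3 - 5)²) = 2*(-2 - 1*(-2)²) = 2*(-2 - 1*4) = 2*(-2 - 4) = 2*(-6) = -12)
(-47 + 4)*E = (-47 + 4)*(-12) = -43*(-12) = 516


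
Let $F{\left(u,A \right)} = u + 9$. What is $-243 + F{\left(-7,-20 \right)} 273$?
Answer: $303$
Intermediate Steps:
$F{\left(u,A \right)} = 9 + u$
$-243 + F{\left(-7,-20 \right)} 273 = -243 + \left(9 - 7\right) 273 = -243 + 2 \cdot 273 = -243 + 546 = 303$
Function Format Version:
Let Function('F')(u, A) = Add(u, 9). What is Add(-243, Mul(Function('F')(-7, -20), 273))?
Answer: 303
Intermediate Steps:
Function('F')(u, A) = Add(9, u)
Add(-243, Mul(Function('F')(-7, -20), 273)) = Add(-243, Mul(Add(9, -7), 273)) = Add(-243, Mul(2, 273)) = Add(-243, 546) = 303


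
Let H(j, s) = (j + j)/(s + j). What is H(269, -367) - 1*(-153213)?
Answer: 7507168/49 ≈ 1.5321e+5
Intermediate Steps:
H(j, s) = 2*j/(j + s) (H(j, s) = (2*j)/(j + s) = 2*j/(j + s))
H(269, -367) - 1*(-153213) = 2*269/(269 - 367) - 1*(-153213) = 2*269/(-98) + 153213 = 2*269*(-1/98) + 153213 = -269/49 + 153213 = 7507168/49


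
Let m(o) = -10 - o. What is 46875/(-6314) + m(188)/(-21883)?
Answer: -1024515453/138169262 ≈ -7.4149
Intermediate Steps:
46875/(-6314) + m(188)/(-21883) = 46875/(-6314) + (-10 - 1*188)/(-21883) = 46875*(-1/6314) + (-10 - 188)*(-1/21883) = -46875/6314 - 198*(-1/21883) = -46875/6314 + 198/21883 = -1024515453/138169262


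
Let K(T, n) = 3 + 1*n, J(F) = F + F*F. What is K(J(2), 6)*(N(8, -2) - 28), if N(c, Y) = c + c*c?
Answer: 396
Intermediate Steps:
N(c, Y) = c + c²
J(F) = F + F²
K(T, n) = 3 + n
K(J(2), 6)*(N(8, -2) - 28) = (3 + 6)*(8*(1 + 8) - 28) = 9*(8*9 - 28) = 9*(72 - 28) = 9*44 = 396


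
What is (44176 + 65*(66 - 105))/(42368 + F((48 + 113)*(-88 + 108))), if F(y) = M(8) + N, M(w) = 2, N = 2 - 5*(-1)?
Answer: 41641/42377 ≈ 0.98263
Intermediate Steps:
N = 7 (N = 2 + 5 = 7)
F(y) = 9 (F(y) = 2 + 7 = 9)
(44176 + 65*(66 - 105))/(42368 + F((48 + 113)*(-88 + 108))) = (44176 + 65*(66 - 105))/(42368 + 9) = (44176 + 65*(-39))/42377 = (44176 - 2535)*(1/42377) = 41641*(1/42377) = 41641/42377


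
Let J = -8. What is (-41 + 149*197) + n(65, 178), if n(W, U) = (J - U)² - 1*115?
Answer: 63793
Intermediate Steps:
n(W, U) = -115 + (-8 - U)² (n(W, U) = (-8 - U)² - 1*115 = (-8 - U)² - 115 = -115 + (-8 - U)²)
(-41 + 149*197) + n(65, 178) = (-41 + 149*197) + (-115 + (8 + 178)²) = (-41 + 29353) + (-115 + 186²) = 29312 + (-115 + 34596) = 29312 + 34481 = 63793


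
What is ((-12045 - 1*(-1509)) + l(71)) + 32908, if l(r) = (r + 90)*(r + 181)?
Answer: 62944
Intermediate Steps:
l(r) = (90 + r)*(181 + r)
((-12045 - 1*(-1509)) + l(71)) + 32908 = ((-12045 - 1*(-1509)) + (16290 + 71² + 271*71)) + 32908 = ((-12045 + 1509) + (16290 + 5041 + 19241)) + 32908 = (-10536 + 40572) + 32908 = 30036 + 32908 = 62944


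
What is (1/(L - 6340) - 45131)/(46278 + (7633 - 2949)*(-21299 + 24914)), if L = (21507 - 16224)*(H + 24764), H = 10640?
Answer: -2813661987317/1058540525040832 ≈ -0.0026581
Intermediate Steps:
L = 187039332 (L = (21507 - 16224)*(10640 + 24764) = 5283*35404 = 187039332)
(1/(L - 6340) - 45131)/(46278 + (7633 - 2949)*(-21299 + 24914)) = (1/(187039332 - 6340) - 45131)/(46278 + (7633 - 2949)*(-21299 + 24914)) = (1/187032992 - 45131)/(46278 + 4684*3615) = (1/187032992 - 45131)/(46278 + 16932660) = -8440985961951/187032992/16978938 = -8440985961951/187032992*1/16978938 = -2813661987317/1058540525040832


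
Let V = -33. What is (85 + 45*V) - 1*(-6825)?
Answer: 5425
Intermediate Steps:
(85 + 45*V) - 1*(-6825) = (85 + 45*(-33)) - 1*(-6825) = (85 - 1485) + 6825 = -1400 + 6825 = 5425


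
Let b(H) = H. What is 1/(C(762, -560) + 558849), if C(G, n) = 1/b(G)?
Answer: 762/425842939 ≈ 1.7894e-6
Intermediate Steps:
C(G, n) = 1/G
1/(C(762, -560) + 558849) = 1/(1/762 + 558849) = 1/(425842939/762) = 762/425842939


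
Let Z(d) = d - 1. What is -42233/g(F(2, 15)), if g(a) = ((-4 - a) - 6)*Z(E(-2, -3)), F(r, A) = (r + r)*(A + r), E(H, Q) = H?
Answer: -42233/234 ≈ -180.48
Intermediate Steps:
F(r, A) = 2*r*(A + r) (F(r, A) = (2*r)*(A + r) = 2*r*(A + r))
Z(d) = -1 + d
g(a) = 30 + 3*a (g(a) = ((-4 - a) - 6)*(-1 - 2) = (-10 - a)*(-3) = 30 + 3*a)
-42233/g(F(2, 15)) = -42233/(30 + 3*(2*2*(15 + 2))) = -42233/(30 + 3*(2*2*17)) = -42233/(30 + 3*68) = -42233/(30 + 204) = -42233/234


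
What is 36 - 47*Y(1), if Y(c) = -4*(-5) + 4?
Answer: -1092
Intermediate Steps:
Y(c) = 24 (Y(c) = 20 + 4 = 24)
36 - 47*Y(1) = 36 - 47*24 = 36 - 1128 = -1092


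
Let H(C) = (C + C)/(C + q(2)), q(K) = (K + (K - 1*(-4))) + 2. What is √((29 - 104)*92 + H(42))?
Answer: I*√1165827/13 ≈ 83.057*I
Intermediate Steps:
q(K) = 6 + 2*K (q(K) = (K + (K + 4)) + 2 = (K + (4 + K)) + 2 = (4 + 2*K) + 2 = 6 + 2*K)
H(C) = 2*C/(10 + C) (H(C) = (C + C)/(C + (6 + 2*2)) = (2*C)/(C + (6 + 4)) = (2*C)/(C + 10) = (2*C)/(10 + C) = 2*C/(10 + C))
√((29 - 104)*92 + H(42)) = √((29 - 104)*92 + 2*42/(10 + 42)) = √(-75*92 + 2*42/52) = √(-6900 + 2*42*(1/52)) = √(-6900 + 21/13) = √(-89679/13) = I*√1165827/13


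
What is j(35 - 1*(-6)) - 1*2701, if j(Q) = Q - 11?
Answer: -2671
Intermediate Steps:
j(Q) = -11 + Q
j(35 - 1*(-6)) - 1*2701 = (-11 + (35 - 1*(-6))) - 1*2701 = (-11 + (35 + 6)) - 2701 = (-11 + 41) - 2701 = 30 - 2701 = -2671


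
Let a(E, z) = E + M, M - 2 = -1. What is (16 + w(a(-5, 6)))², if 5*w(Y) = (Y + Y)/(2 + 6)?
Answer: 6241/25 ≈ 249.64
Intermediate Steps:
M = 1 (M = 2 - 1 = 1)
a(E, z) = 1 + E (a(E, z) = E + 1 = 1 + E)
w(Y) = Y/20 (w(Y) = ((Y + Y)/(2 + 6))/5 = ((2*Y)/8)/5 = ((2*Y)*(⅛))/5 = (Y/4)/5 = Y/20)
(16 + w(a(-5, 6)))² = (16 + (1 - 5)/20)² = (16 + (1/20)*(-4))² = (16 - ⅕)² = (79/5)² = 6241/25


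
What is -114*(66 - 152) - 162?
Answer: 9642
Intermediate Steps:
-114*(66 - 152) - 162 = -114*(-86) - 162 = 9804 - 162 = 9642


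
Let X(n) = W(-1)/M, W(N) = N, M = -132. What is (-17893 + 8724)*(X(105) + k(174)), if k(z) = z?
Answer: -210602761/132 ≈ -1.5955e+6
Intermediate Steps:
X(n) = 1/132 (X(n) = -1/(-132) = -1*(-1/132) = 1/132)
(-17893 + 8724)*(X(105) + k(174)) = (-17893 + 8724)*(1/132 + 174) = -9169*22969/132 = -210602761/132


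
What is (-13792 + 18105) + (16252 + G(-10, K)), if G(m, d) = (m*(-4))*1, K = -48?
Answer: 20605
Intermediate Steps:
G(m, d) = -4*m (G(m, d) = -4*m*1 = -4*m)
(-13792 + 18105) + (16252 + G(-10, K)) = (-13792 + 18105) + (16252 - 4*(-10)) = 4313 + (16252 + 40) = 4313 + 16292 = 20605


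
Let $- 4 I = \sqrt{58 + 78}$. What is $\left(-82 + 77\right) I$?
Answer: $\frac{5 \sqrt{34}}{2} \approx 14.577$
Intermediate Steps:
$I = - \frac{\sqrt{34}}{2}$ ($I = - \frac{\sqrt{58 + 78}}{4} = - \frac{\sqrt{136}}{4} = - \frac{2 \sqrt{34}}{4} = - \frac{\sqrt{34}}{2} \approx -2.9155$)
$\left(-82 + 77\right) I = \left(-82 + 77\right) \left(- \frac{\sqrt{34}}{2}\right) = - 5 \left(- \frac{\sqrt{34}}{2}\right) = \frac{5 \sqrt{34}}{2}$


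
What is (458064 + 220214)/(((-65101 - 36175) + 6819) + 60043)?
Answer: -339139/17207 ≈ -19.709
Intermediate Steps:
(458064 + 220214)/(((-65101 - 36175) + 6819) + 60043) = 678278/((-101276 + 6819) + 60043) = 678278/(-94457 + 60043) = 678278/(-34414) = 678278*(-1/34414) = -339139/17207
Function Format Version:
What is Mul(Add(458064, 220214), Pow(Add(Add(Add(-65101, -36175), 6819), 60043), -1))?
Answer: Rational(-339139, 17207) ≈ -19.709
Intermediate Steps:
Mul(Add(458064, 220214), Pow(Add(Add(Add(-65101, -36175), 6819), 60043), -1)) = Mul(678278, Pow(Add(Add(-101276, 6819), 60043), -1)) = Mul(678278, Pow(Add(-94457, 60043), -1)) = Mul(678278, Pow(-34414, -1)) = Mul(678278, Rational(-1, 34414)) = Rational(-339139, 17207)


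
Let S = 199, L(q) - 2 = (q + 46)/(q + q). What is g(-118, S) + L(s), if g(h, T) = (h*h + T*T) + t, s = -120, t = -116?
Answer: 6409357/120 ≈ 53411.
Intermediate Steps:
L(q) = 2 + (46 + q)/(2*q) (L(q) = 2 + (q + 46)/(q + q) = 2 + (46 + q)/((2*q)) = 2 + (46 + q)*(1/(2*q)) = 2 + (46 + q)/(2*q))
g(h, T) = -116 + T**2 + h**2 (g(h, T) = (h*h + T*T) - 116 = (h**2 + T**2) - 116 = (T**2 + h**2) - 116 = -116 + T**2 + h**2)
g(-118, S) + L(s) = (-116 + 199**2 + (-118)**2) + (5/2 + 23/(-120)) = (-116 + 39601 + 13924) + (5/2 + 23*(-1/120)) = 53409 + (5/2 - 23/120) = 53409 + 277/120 = 6409357/120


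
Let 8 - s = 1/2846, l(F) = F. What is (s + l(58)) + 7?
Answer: 207757/2846 ≈ 73.000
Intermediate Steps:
s = 22767/2846 (s = 8 - 1/2846 = 22767/2846 ≈ 7.9996)
(s + l(58)) + 7 = (22767/2846 + 58) + 7 = 187835/2846 + 7 = 207757/2846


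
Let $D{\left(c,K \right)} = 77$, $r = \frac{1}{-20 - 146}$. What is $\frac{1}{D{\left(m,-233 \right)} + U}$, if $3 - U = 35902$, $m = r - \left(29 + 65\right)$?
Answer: $- \frac{1}{35822} \approx -2.7916 \cdot 10^{-5}$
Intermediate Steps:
$r = - \frac{1}{166}$ ($r = \frac{1}{-166} = - \frac{1}{166} \approx -0.0060241$)
$m = - \frac{15605}{166}$ ($m = - \frac{1}{166} - \left(29 + 65\right) = - \frac{1}{166} - 94 = - \frac{15605}{166} \approx -94.006$)
$U = -35899$ ($U = 3 - 35902 = -35899$)
$\frac{1}{D{\left(m,-233 \right)} + U} = \frac{1}{77 - 35899} = \frac{1}{-35822} = - \frac{1}{35822}$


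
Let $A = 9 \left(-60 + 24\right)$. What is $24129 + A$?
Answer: $23805$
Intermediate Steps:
$A = -324$ ($A = 9 \left(-36\right) = -324$)
$24129 + A = 24129 - 324 = 23805$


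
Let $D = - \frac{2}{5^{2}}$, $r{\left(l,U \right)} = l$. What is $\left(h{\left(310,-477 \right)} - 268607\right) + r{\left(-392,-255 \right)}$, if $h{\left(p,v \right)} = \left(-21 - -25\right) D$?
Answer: $- \frac{6724983}{25} \approx -2.69 \cdot 10^{5}$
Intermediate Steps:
$D = - \frac{2}{25} \approx -0.08$
$h{\left(p,v \right)} = - \frac{8}{25}$ ($h{\left(p,v \right)} = \left(-21 - -25\right) \left(- \frac{2}{25}\right) = \left(-21 + 25\right) \left(- \frac{2}{25}\right) = 4 \left(- \frac{2}{25}\right) = - \frac{8}{25}$)
$\left(h{\left(310,-477 \right)} - 268607\right) + r{\left(-392,-255 \right)} = \left(- \frac{8}{25} - 268607\right) - 392 = - \frac{6715183}{25} - 392 = - \frac{6724983}{25}$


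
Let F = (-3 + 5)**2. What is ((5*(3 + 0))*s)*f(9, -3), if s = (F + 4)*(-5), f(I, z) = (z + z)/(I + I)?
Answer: 200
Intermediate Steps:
f(I, z) = z/I (f(I, z) = (2*z)/((2*I)) = (2*z)*(1/(2*I)) = z/I)
F = 4 (F = 2**2 = 4)
s = -40 (s = (4 + 4)*(-5) = 8*(-5) = -40)
((5*(3 + 0))*s)*f(9, -3) = ((5*(3 + 0))*(-40))*(-3/9) = ((5*3)*(-40))*(-3*1/9) = (15*(-40))*(-1/3) = -600*(-1/3) = 200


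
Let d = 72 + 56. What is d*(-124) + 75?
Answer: -15797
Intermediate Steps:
d = 128
d*(-124) + 75 = 128*(-124) + 75 = -15872 + 75 = -15797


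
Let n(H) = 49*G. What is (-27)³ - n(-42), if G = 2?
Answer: -19781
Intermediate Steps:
n(H) = 98 (n(H) = 49*2 = 98)
(-27)³ - n(-42) = (-27)³ - 1*98 = -19683 - 98 = -19781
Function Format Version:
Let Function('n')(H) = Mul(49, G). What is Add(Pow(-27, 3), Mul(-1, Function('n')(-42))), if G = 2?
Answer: -19781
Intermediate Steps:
Function('n')(H) = 98 (Function('n')(H) = Mul(49, 2) = 98)
Add(Pow(-27, 3), Mul(-1, Function('n')(-42))) = Add(Pow(-27, 3), Mul(-1, 98)) = Add(-19683, -98) = -19781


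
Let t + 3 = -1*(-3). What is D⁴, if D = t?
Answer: 0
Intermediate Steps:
t = 0 (t = -3 - 1*(-3) = -3 + 3 = 0)
D = 0
D⁴ = 0⁴ = 0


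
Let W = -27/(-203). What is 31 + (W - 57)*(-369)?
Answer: 4266029/203 ≈ 21015.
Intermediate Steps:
W = 27/203 (W = -27*(-1/203) = 27/203 ≈ 0.13300)
31 + (W - 57)*(-369) = 31 + (27/203 - 57)*(-369) = 31 - 11544/203*(-369) = 31 + 4259736/203 = 4266029/203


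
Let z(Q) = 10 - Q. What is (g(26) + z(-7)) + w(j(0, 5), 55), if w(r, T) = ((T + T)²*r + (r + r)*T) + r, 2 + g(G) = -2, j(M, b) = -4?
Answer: -48831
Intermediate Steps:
g(G) = -4 (g(G) = -2 - 2 = -4)
w(r, T) = r + 2*T*r + 4*r*T² (w(r, T) = ((2*T)²*r + (2*r)*T) + r = ((4*T²)*r + 2*T*r) + r = (4*r*T² + 2*T*r) + r = (2*T*r + 4*r*T²) + r = r + 2*T*r + 4*r*T²)
(g(26) + z(-7)) + w(j(0, 5), 55) = (-4 + (10 - 1*(-7))) - 4*(1 + 2*55 + 4*55²) = (-4 + (10 + 7)) - 4*(1 + 110 + 4*3025) = (-4 + 17) - 4*(1 + 110 + 12100) = 13 - 4*12211 = 13 - 48844 = -48831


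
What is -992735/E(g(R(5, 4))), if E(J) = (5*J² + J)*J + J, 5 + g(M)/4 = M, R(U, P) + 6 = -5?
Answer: 992735/1306688 ≈ 0.75973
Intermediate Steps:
R(U, P) = -11 (R(U, P) = -6 - 5 = -11)
g(M) = -20 + 4*M
E(J) = J + J*(J + 5*J²) (E(J) = (J + 5*J²)*J + J = J*(J + 5*J²) + J = J + J*(J + 5*J²))
-992735/E(g(R(5, 4))) = -992735*1/((-20 + 4*(-11))*(1 + (-20 + 4*(-11)) + 5*(-20 + 4*(-11))²)) = -992735*1/((-20 - 44)*(1 + (-20 - 44) + 5*(-20 - 44)²)) = -992735*(-1/(64*(1 - 64 + 5*(-64)²))) = -992735*(-1/(64*(1 - 64 + 5*4096))) = -992735*(-1/(64*(1 - 64 + 20480))) = -992735/((-64*20417)) = -992735/(-1306688) = -992735*(-1/1306688) = 992735/1306688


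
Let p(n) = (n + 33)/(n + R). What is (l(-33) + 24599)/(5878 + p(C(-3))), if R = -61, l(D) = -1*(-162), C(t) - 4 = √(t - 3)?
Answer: 473697416907/112438405927 + 2327534*I*√6/112438405927 ≈ 4.213 + 5.0706e-5*I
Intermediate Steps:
C(t) = 4 + √(-3 + t) (C(t) = 4 + √(t - 3) = 4 + √(-3 + t))
l(D) = 162
p(n) = (33 + n)/(-61 + n) (p(n) = (n + 33)/(n - 61) = (33 + n)/(-61 + n))
(l(-33) + 24599)/(5878 + p(C(-3))) = (162 + 24599)/(5878 + (33 + (4 + √(-3 - 3)))/(-61 + (4 + √(-3 - 3)))) = 24761/(5878 + (33 + (4 + √(-6)))/(-61 + (4 + √(-6)))) = 24761/(5878 + (33 + (4 + I*√6))/(-61 + (4 + I*√6))) = 24761/(5878 + (37 + I*√6)/(-57 + I*√6))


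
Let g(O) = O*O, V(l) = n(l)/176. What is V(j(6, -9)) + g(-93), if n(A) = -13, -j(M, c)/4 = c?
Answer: 1522211/176 ≈ 8648.9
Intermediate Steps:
j(M, c) = -4*c
V(l) = -13/176
g(O) = O²
V(j(6, -9)) + g(-93) = -13/176 + (-93)² = -13/176 + 8649 = 1522211/176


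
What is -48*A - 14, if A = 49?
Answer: -2366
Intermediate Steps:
-48*A - 14 = -48*49 - 14 = -2352 - 14 = -2366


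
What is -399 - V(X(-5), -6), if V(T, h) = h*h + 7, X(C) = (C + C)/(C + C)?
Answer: -442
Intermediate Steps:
X(C) = 1 (X(C) = (2*C)/((2*C)) = (2*C)*(1/(2*C)) = 1)
V(T, h) = 7 + h**2 (V(T, h) = h**2 + 7 = 7 + h**2)
-399 - V(X(-5), -6) = -399 - (7 + (-6)**2) = -399 - (7 + 36) = -399 - 1*43 = -399 - 43 = -442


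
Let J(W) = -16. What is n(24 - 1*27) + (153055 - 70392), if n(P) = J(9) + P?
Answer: 82644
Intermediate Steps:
n(P) = -16 + P
n(24 - 1*27) + (153055 - 70392) = (-16 + (24 - 1*27)) + (153055 - 70392) = (-16 + (24 - 27)) + 82663 = (-16 - 3) + 82663 = -19 + 82663 = 82644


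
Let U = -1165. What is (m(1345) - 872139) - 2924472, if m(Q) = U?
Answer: -3797776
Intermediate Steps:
m(Q) = -1165
(m(1345) - 872139) - 2924472 = (-1165 - 872139) - 2924472 = -873304 - 2924472 = -3797776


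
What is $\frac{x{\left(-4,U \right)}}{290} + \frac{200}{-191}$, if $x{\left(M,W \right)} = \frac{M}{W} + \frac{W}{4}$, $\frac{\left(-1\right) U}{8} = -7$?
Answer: $- \frac{154951}{155092} \approx -0.99909$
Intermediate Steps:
$U = 56$ ($U = \left(-8\right) \left(-7\right) = 56$)
$x{\left(M,W \right)} = \frac{W}{4} + \frac{M}{W}$ ($x{\left(M,W \right)} = \frac{M}{W} + W \frac{1}{4} = \frac{M}{W} + \frac{W}{4} = \frac{W}{4} + \frac{M}{W}$)
$\frac{x{\left(-4,U \right)}}{290} + \frac{200}{-191} = \frac{\frac{1}{4} \cdot 56 - \frac{4}{56}}{290} + \frac{200}{-191} = \left(14 - \frac{1}{14}\right) \frac{1}{290} + 200 \left(- \frac{1}{191}\right) = \left(14 - \frac{1}{14}\right) \frac{1}{290} - \frac{200}{191} = \frac{195}{14} \cdot \frac{1}{290} - \frac{200}{191} = \frac{39}{812} - \frac{200}{191} = - \frac{154951}{155092}$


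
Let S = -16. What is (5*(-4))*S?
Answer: 320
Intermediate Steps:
(5*(-4))*S = (5*(-4))*(-16) = -20*(-16) = 320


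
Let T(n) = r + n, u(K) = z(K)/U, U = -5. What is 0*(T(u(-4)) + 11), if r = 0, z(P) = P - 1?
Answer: 0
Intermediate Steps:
z(P) = -1 + P
u(K) = ⅕ - K/5 (u(K) = (-1 + K)/(-5) = (-1 + K)*(-⅕) = ⅕ - K/5)
T(n) = n (T(n) = 0 + n = n)
0*(T(u(-4)) + 11) = 0*((⅕ - ⅕*(-4)) + 11) = 0*((⅕ + ⅘) + 11) = 0*(1 + 11) = 0*12 = 0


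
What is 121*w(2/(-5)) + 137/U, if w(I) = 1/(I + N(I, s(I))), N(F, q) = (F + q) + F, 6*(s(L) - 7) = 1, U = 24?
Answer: 111643/4296 ≈ 25.988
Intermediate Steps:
s(L) = 43/6 (s(L) = 7 + (⅙)*1 = 7 + ⅙ = 43/6)
N(F, q) = q + 2*F
w(I) = 1/(43/6 + 3*I) (w(I) = 1/(I + (43/6 + 2*I)) = 1/(43/6 + 3*I))
121*w(2/(-5)) + 137/U = 121*(6/(43 + 18*(2/(-5)))) + 137/24 = 121*(6/(43 + 18*(2*(-⅕)))) + 137*(1/24) = 121*(6/(43 + 18*(-⅖))) + 137/24 = 121*(6/(43 - 36/5)) + 137/24 = 121*(6/(179/5)) + 137/24 = 121*(6*(5/179)) + 137/24 = 121*(30/179) + 137/24 = 3630/179 + 137/24 = 111643/4296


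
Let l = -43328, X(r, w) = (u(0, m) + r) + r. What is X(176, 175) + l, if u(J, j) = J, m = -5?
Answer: -42976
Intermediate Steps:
X(r, w) = 2*r (X(r, w) = (0 + r) + r = r + r = 2*r)
X(176, 175) + l = 2*176 - 43328 = 352 - 43328 = -42976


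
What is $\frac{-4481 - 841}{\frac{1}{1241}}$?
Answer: $-6604602$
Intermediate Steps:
$\frac{-4481 - 841}{\frac{1}{1241}} = \left(-4481 - 841\right) \frac{1}{\frac{1}{1241}} = \left(-5322\right) 1241 = -6604602$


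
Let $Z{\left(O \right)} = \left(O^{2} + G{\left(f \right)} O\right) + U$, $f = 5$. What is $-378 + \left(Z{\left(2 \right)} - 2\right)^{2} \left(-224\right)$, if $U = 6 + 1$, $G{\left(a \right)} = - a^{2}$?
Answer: $-376922$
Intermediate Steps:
$U = 7$
$Z{\left(O \right)} = 7 + O^{2} - 25 O$ ($Z{\left(O \right)} = \left(O^{2} + - 5^{2} O\right) + 7 = \left(O^{2} + \left(-1\right) 25 O\right) + 7 = \left(O^{2} - 25 O\right) + 7 = 7 + O^{2} - 25 O$)
$-378 + \left(Z{\left(2 \right)} - 2\right)^{2} \left(-224\right) = -378 + \left(\left(7 + 2^{2} - 50\right) - 2\right)^{2} \left(-224\right) = -378 + \left(\left(7 + 4 - 50\right) - 2\right)^{2} \left(-224\right) = -378 + \left(-39 - 2\right)^{2} \left(-224\right) = -378 + \left(-41\right)^{2} \left(-224\right) = -378 + 1681 \left(-224\right) = -378 - 376544 = -376922$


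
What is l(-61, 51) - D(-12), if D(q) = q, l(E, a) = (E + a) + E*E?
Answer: 3723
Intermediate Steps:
l(E, a) = E + a + E² (l(E, a) = (E + a) + E² = E + a + E²)
l(-61, 51) - D(-12) = (-61 + 51 + (-61)²) - 1*(-12) = (-61 + 51 + 3721) + 12 = 3711 + 12 = 3723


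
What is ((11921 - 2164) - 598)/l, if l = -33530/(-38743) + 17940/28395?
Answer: 671725630341/109808918 ≈ 6117.2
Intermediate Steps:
l = 109808918/73340499 (l = -33530*(-1/38743) + 17940*(1/28395) = 33530/38743 + 1196/1893 = 109808918/73340499 ≈ 1.4972)
((11921 - 2164) - 598)/l = ((11921 - 2164) - 598)/(109808918/73340499) = (9757 - 598)*(73340499/109808918) = 9159*(73340499/109808918) = 671725630341/109808918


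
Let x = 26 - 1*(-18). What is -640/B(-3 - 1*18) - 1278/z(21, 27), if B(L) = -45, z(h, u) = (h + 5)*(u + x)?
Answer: 1583/117 ≈ 13.530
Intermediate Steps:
x = 44 (x = 26 + 18 = 44)
z(h, u) = (5 + h)*(44 + u) (z(h, u) = (h + 5)*(u + 44) = (5 + h)*(44 + u))
-640/B(-3 - 1*18) - 1278/z(21, 27) = -640/(-45) - 1278/(220 + 5*27 + 44*21 + 21*27) = -640*(-1/45) - 1278/(220 + 135 + 924 + 567) = 128/9 - 1278/1846 = 128/9 - 1278*1/1846 = 128/9 - 9/13 = 1583/117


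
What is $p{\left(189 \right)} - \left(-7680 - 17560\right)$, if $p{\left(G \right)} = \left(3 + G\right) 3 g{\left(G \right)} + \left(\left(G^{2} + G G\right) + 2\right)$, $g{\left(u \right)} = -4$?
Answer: $94380$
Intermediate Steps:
$p{\left(G \right)} = -34 - 12 G + 2 G^{2}$ ($p{\left(G \right)} = \left(3 + G\right) 3 \left(-4\right) + \left(\left(G^{2} + G G\right) + 2\right) = \left(9 + 3 G\right) \left(-4\right) + \left(\left(G^{2} + G^{2}\right) + 2\right) = \left(-36 - 12 G\right) + \left(2 G^{2} + 2\right) = \left(-36 - 12 G\right) + \left(2 + 2 G^{2}\right) = -34 - 12 G + 2 G^{2}$)
$p{\left(189 \right)} - \left(-7680 - 17560\right) = \left(-34 - 2268 + 2 \cdot 189^{2}\right) - \left(-7680 - 17560\right) = \left(-34 - 2268 + 2 \cdot 35721\right) - -25240 = \left(-34 - 2268 + 71442\right) + 25240 = 69140 + 25240 = 94380$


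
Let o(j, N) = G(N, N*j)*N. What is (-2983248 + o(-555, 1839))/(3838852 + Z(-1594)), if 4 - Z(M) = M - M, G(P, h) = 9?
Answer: -2966697/3838856 ≈ -0.77281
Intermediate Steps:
Z(M) = 4 (Z(M) = 4 - (M - M) = 4 - 1*0 = 4 + 0 = 4)
o(j, N) = 9*N
(-2983248 + o(-555, 1839))/(3838852 + Z(-1594)) = (-2983248 + 9*1839)/(3838852 + 4) = (-2983248 + 16551)/3838856 = -2966697*1/3838856 = -2966697/3838856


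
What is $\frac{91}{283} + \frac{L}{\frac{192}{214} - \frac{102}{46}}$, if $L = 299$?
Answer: $- \frac{207946778}{919467} \approx -226.16$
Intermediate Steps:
$\frac{91}{283} + \frac{L}{\frac{192}{214} - \frac{102}{46}} = \frac{91}{283} + \frac{299}{\frac{192}{214} - \frac{102}{46}} = 91 \cdot \frac{1}{283} + \frac{299}{192 \cdot \frac{1}{214} - \frac{51}{23}} = \frac{91}{283} + \frac{299}{\frac{96}{107} - \frac{51}{23}} = \frac{91}{283} + \frac{299}{- \frac{3249}{2461}} = \frac{91}{283} + 299 \left(- \frac{2461}{3249}\right) = \frac{91}{283} - \frac{735839}{3249} = - \frac{207946778}{919467}$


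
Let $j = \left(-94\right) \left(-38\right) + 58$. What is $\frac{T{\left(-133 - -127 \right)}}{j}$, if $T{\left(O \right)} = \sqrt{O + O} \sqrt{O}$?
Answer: $- \frac{\sqrt{2}}{605} \approx -0.0023375$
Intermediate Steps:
$T{\left(O \right)} = O \sqrt{2}$ ($T{\left(O \right)} = \sqrt{2 O} \sqrt{O} = \sqrt{2} \sqrt{O} \sqrt{O} = O \sqrt{2}$)
$j = 3630$ ($j = 3572 + 58 = 3630$)
$\frac{T{\left(-133 - -127 \right)}}{j} = \frac{\left(-133 - -127\right) \sqrt{2}}{3630} = \left(-133 + 127\right) \sqrt{2} \cdot \frac{1}{3630} = - 6 \sqrt{2} \cdot \frac{1}{3630} = - \frac{\sqrt{2}}{605}$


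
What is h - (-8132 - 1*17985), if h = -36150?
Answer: -10033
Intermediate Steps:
h - (-8132 - 1*17985) = -36150 - (-8132 - 1*17985) = -36150 - (-8132 - 17985) = -36150 - 1*(-26117) = -36150 + 26117 = -10033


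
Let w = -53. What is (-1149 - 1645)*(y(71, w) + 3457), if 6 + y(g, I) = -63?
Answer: -9466072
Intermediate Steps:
y(g, I) = -69 (y(g, I) = -6 - 63 = -69)
(-1149 - 1645)*(y(71, w) + 3457) = (-1149 - 1645)*(-69 + 3457) = -2794*3388 = -9466072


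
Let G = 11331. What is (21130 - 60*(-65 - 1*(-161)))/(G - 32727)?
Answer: -7685/10698 ≈ -0.71836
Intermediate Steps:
(21130 - 60*(-65 - 1*(-161)))/(G - 32727) = (21130 - 60*(-65 - 1*(-161)))/(11331 - 32727) = (21130 - 60*(-65 + 161))/(-21396) = (21130 - 60*96)*(-1/21396) = (21130 - 5760)*(-1/21396) = 15370*(-1/21396) = -7685/10698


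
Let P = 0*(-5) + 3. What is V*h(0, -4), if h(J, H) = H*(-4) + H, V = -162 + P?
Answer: -1908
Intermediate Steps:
P = 3 (P = 0 + 3 = 3)
V = -159 (V = -162 + 3 = -159)
h(J, H) = -3*H (h(J, H) = -4*H + H = -3*H)
V*h(0, -4) = -(-477)*(-4) = -159*12 = -1908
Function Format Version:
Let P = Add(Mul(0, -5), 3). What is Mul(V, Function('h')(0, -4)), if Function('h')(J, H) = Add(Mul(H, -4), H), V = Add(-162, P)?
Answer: -1908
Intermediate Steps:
P = 3 (P = Add(0, 3) = 3)
V = -159 (V = Add(-162, 3) = -159)
Function('h')(J, H) = Mul(-3, H) (Function('h')(J, H) = Add(Mul(-4, H), H) = Mul(-3, H))
Mul(V, Function('h')(0, -4)) = Mul(-159, Mul(-3, -4)) = Mul(-159, 12) = -1908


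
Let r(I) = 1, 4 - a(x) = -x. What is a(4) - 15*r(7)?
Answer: -7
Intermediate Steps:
a(x) = 4 + x (a(x) = 4 - (-1)*x = 4 + x)
a(4) - 15*r(7) = (4 + 4) - 15*1 = 8 - 15 = -7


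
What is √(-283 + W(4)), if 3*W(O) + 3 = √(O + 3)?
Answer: √(-2556 + 3*√7)/3 ≈ 16.826*I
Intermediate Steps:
W(O) = -1 + √(3 + O)/3 (W(O) = -1 + √(O + 3)/3 = -1 + √(3 + O)/3)
√(-283 + W(4)) = √(-283 + (-1 + √(3 + 4)/3)) = √(-283 + (-1 + √7/3)) = √(-284 + √7/3)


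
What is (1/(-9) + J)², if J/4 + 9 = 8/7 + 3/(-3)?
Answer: 5013121/3969 ≈ 1263.1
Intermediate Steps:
J = -248/7 (J = -36 + 4*(8/7 + 3/(-3)) = -36 + 4*(8*(⅐) + 3*(-⅓)) = -36 + 4*(8/7 - 1) = -36 + 4*(⅐) = -36 + 4/7 = -248/7 ≈ -35.429)
(1/(-9) + J)² = (1/(-9) - 248/7)² = (-⅑ - 248/7)² = (-2239/63)² = 5013121/3969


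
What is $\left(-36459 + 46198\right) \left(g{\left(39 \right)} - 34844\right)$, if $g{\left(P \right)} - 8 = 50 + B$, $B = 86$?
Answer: $-337943300$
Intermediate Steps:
$g{\left(P \right)} = 144$ ($g{\left(P \right)} = 8 + \left(50 + 86\right) = 8 + 136 = 144$)
$\left(-36459 + 46198\right) \left(g{\left(39 \right)} - 34844\right) = \left(-36459 + 46198\right) \left(144 - 34844\right) = 9739 \left(-34700\right) = -337943300$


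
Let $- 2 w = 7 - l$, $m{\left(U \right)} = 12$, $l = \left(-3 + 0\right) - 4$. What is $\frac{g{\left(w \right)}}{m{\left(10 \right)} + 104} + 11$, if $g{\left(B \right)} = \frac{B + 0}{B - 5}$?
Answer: $\frac{15319}{1392} \approx 11.005$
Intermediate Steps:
$l = -7$ ($l = -3 - 4 = -7$)
$w = -7$ ($w = - \frac{7 - -7}{2} = - \frac{7 + 7}{2} = \left(- \frac{1}{2}\right) 14 = -7$)
$g{\left(B \right)} = \frac{B}{-5 + B}$
$\frac{g{\left(w \right)}}{m{\left(10 \right)} + 104} + 11 = \frac{\left(-7\right) \frac{1}{-5 - 7}}{12 + 104} + 11 = \frac{\left(-7\right) \frac{1}{-12}}{116} + 11 = \frac{\left(-7\right) \left(- \frac{1}{12}\right)}{116} + 11 = \frac{1}{116} \cdot \frac{7}{12} + 11 = \frac{7}{1392} + 11 = \frac{15319}{1392}$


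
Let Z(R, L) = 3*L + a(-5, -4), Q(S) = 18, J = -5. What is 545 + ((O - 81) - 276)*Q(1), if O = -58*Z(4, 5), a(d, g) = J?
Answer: -16321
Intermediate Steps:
a(d, g) = -5
Z(R, L) = -5 + 3*L (Z(R, L) = 3*L - 5 = -5 + 3*L)
O = -580 (O = -58*(-5 + 3*5) = -58*(-5 + 15) = -58*10 = -580)
545 + ((O - 81) - 276)*Q(1) = 545 + ((-580 - 81) - 276)*18 = 545 + (-661 - 276)*18 = 545 - 937*18 = 545 - 16866 = -16321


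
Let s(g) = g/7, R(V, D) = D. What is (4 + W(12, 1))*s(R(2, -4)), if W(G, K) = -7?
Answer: 12/7 ≈ 1.7143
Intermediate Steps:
s(g) = g/7 (s(g) = g*(⅐) = g/7)
(4 + W(12, 1))*s(R(2, -4)) = (4 - 7)*((⅐)*(-4)) = -3*(-4/7) = 12/7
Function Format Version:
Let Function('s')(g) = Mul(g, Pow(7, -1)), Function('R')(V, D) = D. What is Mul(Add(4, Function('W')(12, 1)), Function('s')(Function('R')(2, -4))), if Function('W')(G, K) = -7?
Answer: Rational(12, 7) ≈ 1.7143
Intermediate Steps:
Function('s')(g) = Mul(Rational(1, 7), g) (Function('s')(g) = Mul(g, Rational(1, 7)) = Mul(Rational(1, 7), g))
Mul(Add(4, Function('W')(12, 1)), Function('s')(Function('R')(2, -4))) = Mul(Add(4, -7), Mul(Rational(1, 7), -4)) = Mul(-3, Rational(-4, 7)) = Rational(12, 7)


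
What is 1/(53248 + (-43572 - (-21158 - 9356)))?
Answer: 1/40190 ≈ 2.4882e-5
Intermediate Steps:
1/(53248 + (-43572 - (-21158 - 9356))) = 1/(53248 + (-43572 - 1*(-30514))) = 1/(53248 + (-43572 + 30514)) = 1/(53248 - 13058) = 1/40190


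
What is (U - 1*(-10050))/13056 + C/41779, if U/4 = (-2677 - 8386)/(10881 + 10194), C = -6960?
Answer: 3466009937471/5747854550400 ≈ 0.60301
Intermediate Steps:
U = -44252/21075 (U = 4*((-2677 - 8386)/(10881 + 10194)) = 4*(-11063/21075) = -44252/21075 ≈ -2.0997)
(U - 1*(-10050))/13056 + C/41779 = (-44252/21075 - 1*(-10050))/13056 - 6960/41779 = (-44252/21075 + 10050)*(1/13056) - 6960*1/41779 = (211759498/21075)*(1/13056) - 6960/41779 = 105879749/137577600 - 6960/41779 = 3466009937471/5747854550400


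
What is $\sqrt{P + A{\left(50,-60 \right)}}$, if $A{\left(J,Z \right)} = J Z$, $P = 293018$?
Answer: $\sqrt{290018} \approx 538.53$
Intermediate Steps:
$\sqrt{P + A{\left(50,-60 \right)}} = \sqrt{293018 + 50 \left(-60\right)} = \sqrt{293018 - 3000} = \sqrt{290018}$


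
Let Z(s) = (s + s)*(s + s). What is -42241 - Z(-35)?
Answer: -47141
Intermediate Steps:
Z(s) = 4*s**2 (Z(s) = (2*s)*(2*s) = 4*s**2)
-42241 - Z(-35) = -42241 - 4*(-35)**2 = -42241 - 4*1225 = -42241 - 1*4900 = -42241 - 4900 = -47141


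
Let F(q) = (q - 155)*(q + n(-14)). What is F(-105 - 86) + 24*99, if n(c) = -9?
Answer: 71576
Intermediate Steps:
F(q) = (-155 + q)*(-9 + q) (F(q) = (q - 155)*(q - 9) = (-155 + q)*(-9 + q))
F(-105 - 86) + 24*99 = (1395 + (-105 - 86)² - 164*(-105 - 86)) + 24*99 = (1395 + (-191)² - 164*(-191)) + 2376 = (1395 + 36481 + 31324) + 2376 = 69200 + 2376 = 71576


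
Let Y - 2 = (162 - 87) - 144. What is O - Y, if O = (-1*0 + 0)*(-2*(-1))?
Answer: 67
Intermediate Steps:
O = 0 (O = (0 + 0)*2 = 0*2 = 0)
Y = -67 (Y = 2 + ((162 - 87) - 144) = 2 + (75 - 144) = 2 - 69 = -67)
O - Y = 0 - 1*(-67) = 0 + 67 = 67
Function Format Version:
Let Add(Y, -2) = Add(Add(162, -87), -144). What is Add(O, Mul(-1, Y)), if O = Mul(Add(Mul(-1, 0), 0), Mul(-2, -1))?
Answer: 67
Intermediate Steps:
O = 0 (O = Mul(Add(0, 0), 2) = Mul(0, 2) = 0)
Y = -67 (Y = Add(2, Add(Add(162, -87), -144)) = Add(2, Add(75, -144)) = Add(2, -69) = -67)
Add(O, Mul(-1, Y)) = Add(0, Mul(-1, -67)) = Add(0, 67) = 67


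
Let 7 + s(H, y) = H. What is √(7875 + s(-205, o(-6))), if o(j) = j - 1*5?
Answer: √7663 ≈ 87.539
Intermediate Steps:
o(j) = -5 + j (o(j) = j - 5 = -5 + j)
s(H, y) = -7 + H
√(7875 + s(-205, o(-6))) = √(7875 + (-7 - 205)) = √(7875 - 212) = √7663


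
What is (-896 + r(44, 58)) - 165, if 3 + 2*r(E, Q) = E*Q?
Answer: 427/2 ≈ 213.50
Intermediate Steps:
r(E, Q) = -3/2 + E*Q/2 (r(E, Q) = -3/2 + (E*Q)/2 = -3/2 + E*Q/2)
(-896 + r(44, 58)) - 165 = (-896 + (-3/2 + (½)*44*58)) - 165 = (-896 + (-3/2 + 1276)) - 165 = (-896 + 2549/2) - 165 = 757/2 - 165 = 427/2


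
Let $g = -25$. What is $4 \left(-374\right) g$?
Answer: $37400$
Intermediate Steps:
$4 \left(-374\right) g = 4 \left(-374\right) \left(-25\right) = \left(-1496\right) \left(-25\right) = 37400$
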